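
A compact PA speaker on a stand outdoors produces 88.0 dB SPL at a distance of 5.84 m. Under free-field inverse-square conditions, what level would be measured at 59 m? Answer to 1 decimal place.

67.9 dB SPL

For a point source in a free field, ΔL = −20·log₁₀(d₂/d₁).
ΔL = −20·log₁₀(59/5.84) = -20.09 dB, so L₂ = 88.0 + (-20.09) = 67.9 dB SPL.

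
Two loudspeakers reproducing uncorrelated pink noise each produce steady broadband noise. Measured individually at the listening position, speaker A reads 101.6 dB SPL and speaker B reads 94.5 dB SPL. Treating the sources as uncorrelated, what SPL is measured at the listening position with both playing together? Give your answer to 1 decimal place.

102.4 dB SPL

Incoherent sources sum as intensities:
L_total = 10·log₁₀(10^(101.6/10) + 10^(94.5/10)) = 10·log₁₀(17273000000) = 102.4 dB SPL.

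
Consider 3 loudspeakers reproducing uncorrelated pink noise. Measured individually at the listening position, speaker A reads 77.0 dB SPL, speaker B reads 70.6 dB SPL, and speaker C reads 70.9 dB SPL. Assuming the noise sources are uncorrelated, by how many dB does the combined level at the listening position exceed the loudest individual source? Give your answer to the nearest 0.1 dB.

1.7 dB

Incoherent sources sum as intensities:
L_total = 10·log₁₀(10^(77.0/10) + 10^(70.6/10) + 10^(70.9/10)) = 78.69 dB SPL.
Excess over the loudest (77.0 dB): 78.69 − 77.0 = 1.7 dB.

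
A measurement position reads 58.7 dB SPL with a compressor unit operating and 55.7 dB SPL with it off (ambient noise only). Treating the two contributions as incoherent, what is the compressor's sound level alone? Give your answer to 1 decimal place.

Remove the background by subtracting linear intensities:
L_src = 10·log₁₀(10^(58.7/10) − 10^(55.7/10)) = 10·log₁₀(369800) = 55.7 dB SPL.

55.7 dB SPL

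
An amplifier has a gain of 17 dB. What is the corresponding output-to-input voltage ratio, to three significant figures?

7.08

Voltage ratio = 10^(dB/20).
10^(17/20) = 10^(0.8500) = 7.08.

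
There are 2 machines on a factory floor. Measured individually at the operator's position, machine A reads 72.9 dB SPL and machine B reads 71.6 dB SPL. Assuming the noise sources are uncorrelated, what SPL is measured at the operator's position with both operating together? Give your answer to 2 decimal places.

75.31 dB SPL

Incoherent sources sum as intensities:
L_total = 10·log₁₀(10^(72.9/10) + 10^(71.6/10)) = 10·log₁₀(33950000) = 75.31 dB SPL.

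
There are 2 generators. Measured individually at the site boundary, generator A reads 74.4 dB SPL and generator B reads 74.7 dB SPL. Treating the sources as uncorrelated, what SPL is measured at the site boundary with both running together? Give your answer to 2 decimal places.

Uncorrelated sources add in intensity (power), not in dB.
L_total = 10·log₁₀(10^(74.4/10) + 10^(74.7/10)) = 10·log₁₀(57050000) = 77.56 dB SPL.

77.56 dB SPL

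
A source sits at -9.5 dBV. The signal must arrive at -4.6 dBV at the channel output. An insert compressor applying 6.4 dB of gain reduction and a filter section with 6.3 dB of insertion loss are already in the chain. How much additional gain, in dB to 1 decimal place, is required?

The required make-up gain is the shortfall in the dB sum.
G = -4.6 − (-9.5) + 6.4 + 6.3 = 17.6 dB.

17.6 dB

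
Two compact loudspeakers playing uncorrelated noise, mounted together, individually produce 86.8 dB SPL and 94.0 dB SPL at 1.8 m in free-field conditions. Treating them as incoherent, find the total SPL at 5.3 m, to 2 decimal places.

85.38 dB SPL

Combined at 1.8 m: 10·log₁₀(10^(86.8/10)+10^(94.0/10)) = 94.757 dB SPL.
Then apply −20·log₁₀(5.3/1.8) = -9.380 dB → 85.38 dB SPL.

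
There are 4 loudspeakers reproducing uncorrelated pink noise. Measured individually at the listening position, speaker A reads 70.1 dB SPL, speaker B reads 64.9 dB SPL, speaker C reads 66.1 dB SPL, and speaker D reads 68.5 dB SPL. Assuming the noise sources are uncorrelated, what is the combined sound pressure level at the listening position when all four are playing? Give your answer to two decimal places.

Uncorrelated sources add in intensity (power), not in dB.
L_total = 10·log₁₀(10^(70.1/10) + 10^(64.9/10) + 10^(66.1/10) + 10^(68.5/10)) = 10·log₁₀(24480000) = 73.89 dB SPL.

73.89 dB SPL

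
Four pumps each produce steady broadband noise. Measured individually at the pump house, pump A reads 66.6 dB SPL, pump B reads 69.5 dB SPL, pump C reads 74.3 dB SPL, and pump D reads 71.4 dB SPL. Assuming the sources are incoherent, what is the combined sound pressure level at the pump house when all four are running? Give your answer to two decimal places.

Incoherent sources sum as intensities:
L_total = 10·log₁₀(10^(66.6/10) + 10^(69.5/10) + 10^(74.3/10) + 10^(71.4/10)) = 10·log₁₀(54200000) = 77.34 dB SPL.

77.34 dB SPL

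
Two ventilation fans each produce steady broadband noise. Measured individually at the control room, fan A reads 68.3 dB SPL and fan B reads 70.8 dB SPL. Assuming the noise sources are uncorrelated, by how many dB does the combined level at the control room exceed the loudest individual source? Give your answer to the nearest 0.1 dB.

Uncorrelated sources add in intensity (power), not in dB.
L_total = 10·log₁₀(10^(68.3/10) + 10^(70.8/10)) = 72.74 dB SPL.
Excess over the loudest (70.8 dB): 72.74 − 70.8 = 1.9 dB.

1.9 dB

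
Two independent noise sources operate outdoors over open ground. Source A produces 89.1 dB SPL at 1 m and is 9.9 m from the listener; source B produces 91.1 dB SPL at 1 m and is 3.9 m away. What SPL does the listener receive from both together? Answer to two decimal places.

79.68 dB SPL

At the listener: L_A = 89.1 − 20·log₁₀(9.9) = 69.187 dB; L_B = 91.1 − 20·log₁₀(3.9) = 79.279 dB.
Combined: 10·log₁₀(10^(69.187/10)+10^(79.279/10)) = 79.68 dB SPL.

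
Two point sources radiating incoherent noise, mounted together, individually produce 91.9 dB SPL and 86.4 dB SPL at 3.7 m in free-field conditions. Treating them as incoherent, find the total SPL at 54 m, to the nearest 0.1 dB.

69.7 dB SPL

Combined at 3.7 m: 10·log₁₀(10^(91.9/10)+10^(86.4/10)) = 92.98 dB SPL.
Then apply −20·log₁₀(54/3.7) = -23.28 dB → 69.7 dB SPL.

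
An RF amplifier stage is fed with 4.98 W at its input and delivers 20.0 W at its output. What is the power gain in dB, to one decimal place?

6.0 dB

For a power ratio, dB = 10·log₁₀(P₂/P₁).
10·log₁₀(20.0/4.98) = 10·log₁₀(4.016) = 6.0 dB.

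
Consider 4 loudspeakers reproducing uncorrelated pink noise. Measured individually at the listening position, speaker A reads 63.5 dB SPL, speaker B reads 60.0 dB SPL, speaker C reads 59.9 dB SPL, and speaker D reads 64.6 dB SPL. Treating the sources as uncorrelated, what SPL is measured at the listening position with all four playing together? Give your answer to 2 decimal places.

68.51 dB SPL

Uncorrelated sources add in intensity (power), not in dB.
L_total = 10·log₁₀(10^(63.5/10) + 10^(60.0/10) + 10^(59.9/10) + 10^(64.6/10)) = 10·log₁₀(7100000) = 68.51 dB SPL.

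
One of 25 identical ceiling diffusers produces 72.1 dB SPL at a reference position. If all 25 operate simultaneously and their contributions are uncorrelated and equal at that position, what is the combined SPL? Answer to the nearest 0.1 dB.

25 equal incoherent sources raise the level by 10·log₁₀(25) = 13.98 dB.
L_total = 72.1 + 13.98 = 86.1 dB SPL.

86.1 dB SPL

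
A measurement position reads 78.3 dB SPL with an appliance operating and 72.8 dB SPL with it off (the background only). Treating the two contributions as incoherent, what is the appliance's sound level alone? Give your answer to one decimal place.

Remove the background by subtracting linear intensities:
L_src = 10·log₁₀(10^(78.3/10) − 10^(72.8/10)) = 10·log₁₀(48550000) = 76.9 dB SPL.

76.9 dB SPL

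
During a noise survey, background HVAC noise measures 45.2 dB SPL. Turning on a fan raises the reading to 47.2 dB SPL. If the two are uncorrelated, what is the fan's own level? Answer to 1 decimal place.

42.9 dB SPL

Subtract intensities: L_src = 10·log₁₀(10^(L_total/10) − 10^(L_bg/10)).
L_src = 10·log₁₀(10^(47.2/10) − 10^(45.2/10)) = 10·log₁₀(19370) = 42.9 dB SPL.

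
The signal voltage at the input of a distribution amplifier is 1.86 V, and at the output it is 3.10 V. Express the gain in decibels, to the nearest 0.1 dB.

For a voltage ratio, dB = 20·log₁₀(V₂/V₁).
20·log₁₀(3.10/1.86) = 20·log₁₀(1.667) = 4.4 dB.

4.4 dB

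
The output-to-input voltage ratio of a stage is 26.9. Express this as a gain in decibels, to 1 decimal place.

Voltage ratio → dB uses the 20·log₁₀ form:
20·log₁₀(26.9) = 28.6 dB.

28.6 dB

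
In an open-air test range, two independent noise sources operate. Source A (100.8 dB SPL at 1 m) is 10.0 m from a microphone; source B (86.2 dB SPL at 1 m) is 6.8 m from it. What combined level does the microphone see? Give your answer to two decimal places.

At the listener: L_A = 100.8 − 20·log₁₀(10.0) = 80.800 dB; L_B = 86.2 − 20·log₁₀(6.8) = 69.550 dB.
Combined: 10·log₁₀(10^(80.800/10)+10^(69.550/10)) = 81.11 dB SPL.

81.11 dB SPL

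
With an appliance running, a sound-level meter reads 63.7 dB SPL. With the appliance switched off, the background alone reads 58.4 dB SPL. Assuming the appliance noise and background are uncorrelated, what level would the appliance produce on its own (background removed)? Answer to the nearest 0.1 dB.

62.2 dB SPL

Background correction is a power subtraction:
L_src = 10·log₁₀(10^(63.7/10) − 10^(58.4/10)) = 10·log₁₀(1652000) = 62.2 dB SPL.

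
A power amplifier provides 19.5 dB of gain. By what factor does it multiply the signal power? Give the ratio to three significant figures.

Power ratio = 10^(dB/10).
10^(19.5/10) = 10^(1.950) = 89.1.

89.1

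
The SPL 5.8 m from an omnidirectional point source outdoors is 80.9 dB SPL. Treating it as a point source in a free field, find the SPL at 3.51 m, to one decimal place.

For a point source in a free field, ΔL = −20·log₁₀(d₂/d₁).
ΔL = −20·log₁₀(3.51/5.8) = 4.36 dB, so L₂ = 80.9 + (4.36) = 85.3 dB SPL.

85.3 dB SPL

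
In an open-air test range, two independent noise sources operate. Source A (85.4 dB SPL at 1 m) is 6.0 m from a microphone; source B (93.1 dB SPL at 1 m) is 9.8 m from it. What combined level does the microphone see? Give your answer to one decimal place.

74.9 dB SPL

At the listener: L_A = 85.4 − 20·log₁₀(6.0) = 69.84 dB; L_B = 93.1 − 20·log₁₀(9.8) = 73.28 dB.
Combined: 10·log₁₀(10^(69.84/10)+10^(73.28/10)) = 74.9 dB SPL.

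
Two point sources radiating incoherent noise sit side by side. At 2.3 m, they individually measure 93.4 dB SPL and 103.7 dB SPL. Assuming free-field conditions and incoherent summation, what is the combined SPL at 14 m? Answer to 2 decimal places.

Combined at 2.3 m: 10·log₁₀(10^(93.4/10)+10^(103.7/10)) = 104.087 dB SPL.
Then apply −20·log₁₀(14/2.3) = -15.688 dB → 88.40 dB SPL.

88.40 dB SPL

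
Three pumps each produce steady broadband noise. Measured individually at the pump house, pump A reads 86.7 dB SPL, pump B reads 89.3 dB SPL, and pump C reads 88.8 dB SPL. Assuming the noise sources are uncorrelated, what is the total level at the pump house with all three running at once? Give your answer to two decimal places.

93.18 dB SPL

Uncorrelated sources add in intensity (power), not in dB.
L_total = 10·log₁₀(10^(86.7/10) + 10^(89.3/10) + 10^(88.8/10)) = 10·log₁₀(2077000000) = 93.18 dB SPL.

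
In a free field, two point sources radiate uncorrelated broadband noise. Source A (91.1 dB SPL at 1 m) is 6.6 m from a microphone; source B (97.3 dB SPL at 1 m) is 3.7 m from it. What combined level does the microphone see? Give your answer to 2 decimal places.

At the listener: L_A = 91.1 − 20·log₁₀(6.6) = 74.709 dB; L_B = 97.3 − 20·log₁₀(3.7) = 85.936 dB.
Combined: 10·log₁₀(10^(74.709/10)+10^(85.936/10)) = 86.25 dB SPL.

86.25 dB SPL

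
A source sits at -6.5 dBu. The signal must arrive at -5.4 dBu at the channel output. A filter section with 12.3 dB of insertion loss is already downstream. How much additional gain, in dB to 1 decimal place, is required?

13.4 dB

The required make-up gain is the shortfall in the dB sum.
G = -5.4 − (-6.5) + 12.3 = 13.4 dB.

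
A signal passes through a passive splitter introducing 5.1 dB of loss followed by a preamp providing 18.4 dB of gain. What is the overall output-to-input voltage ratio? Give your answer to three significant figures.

4.62

Net gain = (−5.1) + 18.4 = 13.3 dB.
Voltage ratio = 10^(13.3/20) = 4.62.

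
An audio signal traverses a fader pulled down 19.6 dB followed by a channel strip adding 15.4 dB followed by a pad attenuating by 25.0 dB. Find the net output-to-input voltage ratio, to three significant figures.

Net gain = (−19.6) + 15.4 + (−25.0) = -29.2 dB.
Voltage ratio = 10^(-29.2/20) = 0.0347.

0.0347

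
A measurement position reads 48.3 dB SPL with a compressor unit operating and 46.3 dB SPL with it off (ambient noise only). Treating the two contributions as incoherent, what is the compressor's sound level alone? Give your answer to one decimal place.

Subtract intensities: L_src = 10·log₁₀(10^(L_total/10) − 10^(L_bg/10)).
L_src = 10·log₁₀(10^(48.3/10) − 10^(46.3/10)) = 10·log₁₀(24950) = 44.0 dB SPL.

44.0 dB SPL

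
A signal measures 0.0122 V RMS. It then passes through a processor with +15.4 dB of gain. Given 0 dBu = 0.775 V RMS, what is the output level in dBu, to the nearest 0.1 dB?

Input level: 20·log₁₀(0.0122/0.775) = -36.06 dBu.
Output: -36.06 + 15.4 = -20.7 dBu.

-20.7 dBu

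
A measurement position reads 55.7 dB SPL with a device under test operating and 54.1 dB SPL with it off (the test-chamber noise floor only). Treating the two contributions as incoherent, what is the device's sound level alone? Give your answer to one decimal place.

50.6 dB SPL

Remove the background by subtracting linear intensities:
L_src = 10·log₁₀(10^(55.7/10) − 10^(54.1/10)) = 10·log₁₀(114500) = 50.6 dB SPL.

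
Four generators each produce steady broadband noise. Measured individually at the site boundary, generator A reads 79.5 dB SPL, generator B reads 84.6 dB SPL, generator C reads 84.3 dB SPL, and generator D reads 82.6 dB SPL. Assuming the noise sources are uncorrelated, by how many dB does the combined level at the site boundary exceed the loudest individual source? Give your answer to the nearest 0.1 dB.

4.6 dB

Add the sources as powers (linear), then convert back to dB:
L_total = 10·log₁₀(10^(79.5/10) + 10^(84.6/10) + 10^(84.3/10) + 10^(82.6/10)) = 89.18 dB SPL.
Excess over the loudest (84.6 dB): 89.18 − 84.6 = 4.6 dB.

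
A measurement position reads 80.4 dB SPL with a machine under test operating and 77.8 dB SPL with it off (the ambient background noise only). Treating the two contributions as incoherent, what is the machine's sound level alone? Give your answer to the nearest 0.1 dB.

Subtract intensities: L_src = 10·log₁₀(10^(L_total/10) − 10^(L_bg/10)).
L_src = 10·log₁₀(10^(80.4/10) − 10^(77.8/10)) = 10·log₁₀(49390000) = 76.9 dB SPL.

76.9 dB SPL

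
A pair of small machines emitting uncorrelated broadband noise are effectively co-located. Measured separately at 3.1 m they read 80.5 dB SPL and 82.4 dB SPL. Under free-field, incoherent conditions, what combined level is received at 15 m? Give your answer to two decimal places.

Combined at 3.1 m: 10·log₁₀(10^(80.5/10)+10^(82.4/10)) = 84.563 dB SPL.
Then apply −20·log₁₀(15/3.1) = -13.695 dB → 70.87 dB SPL.

70.87 dB SPL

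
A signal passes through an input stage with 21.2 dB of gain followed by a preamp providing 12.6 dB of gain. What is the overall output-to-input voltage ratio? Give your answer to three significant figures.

49.0

Net gain = 21.2 + 12.6 = 33.8 dB.
Voltage ratio = 10^(33.8/20) = 49.0.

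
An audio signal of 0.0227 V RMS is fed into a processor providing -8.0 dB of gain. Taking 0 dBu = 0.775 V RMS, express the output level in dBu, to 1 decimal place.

Input level: 20·log₁₀(0.0227/0.775) = -30.67 dBu.
Output: -30.67 − 8.0 = -38.7 dBu.

-38.7 dBu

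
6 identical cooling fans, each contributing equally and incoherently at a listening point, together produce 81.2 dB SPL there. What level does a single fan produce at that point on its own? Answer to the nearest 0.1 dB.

6 equal incoherent sources add 10·log₁₀(6) = 7.78 dB over one source.
L_one = 81.2 − 7.78 = 73.4 dB SPL.

73.4 dB SPL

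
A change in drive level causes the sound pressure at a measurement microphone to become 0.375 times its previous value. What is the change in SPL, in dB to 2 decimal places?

Sound pressure is an amplitude quantity: ΔL = 20·log₁₀(p₂/p₁).
20·log₁₀(0.375) = -8.52 dB.

-8.52 dB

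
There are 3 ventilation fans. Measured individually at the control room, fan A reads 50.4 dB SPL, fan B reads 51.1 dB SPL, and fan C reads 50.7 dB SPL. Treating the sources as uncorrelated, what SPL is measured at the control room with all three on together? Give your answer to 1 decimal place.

Uncorrelated sources add in intensity (power), not in dB.
L_total = 10·log₁₀(10^(50.4/10) + 10^(51.1/10) + 10^(50.7/10)) = 10·log₁₀(356000) = 55.5 dB SPL.

55.5 dB SPL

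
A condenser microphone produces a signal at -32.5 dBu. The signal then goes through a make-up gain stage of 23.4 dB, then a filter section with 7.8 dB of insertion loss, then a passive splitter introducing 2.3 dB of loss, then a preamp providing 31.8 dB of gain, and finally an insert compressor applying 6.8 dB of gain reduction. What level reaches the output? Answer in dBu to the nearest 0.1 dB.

In dB, series stages simply add:
-32.5 + 23.4 − 7.8 − 2.3 + 31.8 − 6.8 = +5.8 dBu.

+5.8 dBu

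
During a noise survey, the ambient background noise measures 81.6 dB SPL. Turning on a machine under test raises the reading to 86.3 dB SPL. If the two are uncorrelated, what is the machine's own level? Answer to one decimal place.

84.5 dB SPL

Remove the background by subtracting linear intensities:
L_src = 10·log₁₀(10^(86.3/10) − 10^(81.6/10)) = 10·log₁₀(282000000) = 84.5 dB SPL.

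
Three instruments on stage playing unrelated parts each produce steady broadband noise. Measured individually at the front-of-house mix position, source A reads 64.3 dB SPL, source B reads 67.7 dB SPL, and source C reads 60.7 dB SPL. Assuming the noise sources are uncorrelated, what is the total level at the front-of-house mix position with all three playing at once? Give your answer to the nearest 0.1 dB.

69.9 dB SPL

Add the sources as powers (linear), then convert back to dB:
L_total = 10·log₁₀(10^(64.3/10) + 10^(67.7/10) + 10^(60.7/10)) = 10·log₁₀(9755000) = 69.9 dB SPL.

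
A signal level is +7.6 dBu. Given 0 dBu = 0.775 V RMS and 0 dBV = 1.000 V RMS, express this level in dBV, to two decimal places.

The offset between the scales is 20·log₁₀(0.775/1.000) = −2.214 dB.
So dBV = +7.6 − 2.214 = +5.39 dBV.

+5.39 dBV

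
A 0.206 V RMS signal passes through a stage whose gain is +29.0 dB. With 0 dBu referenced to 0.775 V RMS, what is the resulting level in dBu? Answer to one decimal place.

Input level: 20·log₁₀(0.206/0.775) = -11.51 dBu.
Output: -11.51 + 29.0 = +17.5 dBu.

+17.5 dBu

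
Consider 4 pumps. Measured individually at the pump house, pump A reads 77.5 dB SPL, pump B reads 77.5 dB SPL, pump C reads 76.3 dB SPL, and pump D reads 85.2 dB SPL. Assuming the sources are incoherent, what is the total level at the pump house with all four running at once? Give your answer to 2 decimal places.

86.87 dB SPL

Uncorrelated sources add in intensity (power), not in dB.
L_total = 10·log₁₀(10^(77.5/10) + 10^(77.5/10) + 10^(76.3/10) + 10^(85.2/10)) = 10·log₁₀(486300000) = 86.87 dB SPL.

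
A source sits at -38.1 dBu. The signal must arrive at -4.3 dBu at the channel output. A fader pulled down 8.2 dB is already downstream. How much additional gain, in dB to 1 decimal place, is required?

42.0 dB

The required make-up gain is the shortfall in the dB sum.
G = -4.3 − (-38.1) + 8.2 = 42.0 dB.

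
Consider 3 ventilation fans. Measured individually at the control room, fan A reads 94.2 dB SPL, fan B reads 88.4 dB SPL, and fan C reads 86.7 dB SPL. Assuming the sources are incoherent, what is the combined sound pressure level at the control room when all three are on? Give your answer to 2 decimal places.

95.79 dB SPL

Add the sources as powers (linear), then convert back to dB:
L_total = 10·log₁₀(10^(94.2/10) + 10^(88.4/10) + 10^(86.7/10)) = 10·log₁₀(3790000000) = 95.79 dB SPL.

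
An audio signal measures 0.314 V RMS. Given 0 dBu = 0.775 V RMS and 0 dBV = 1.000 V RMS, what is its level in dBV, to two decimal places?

dBV = 20·log₁₀(V / 1.000 V).
20·log₁₀(0.314/1.000) = -10.06 dBV.

-10.06 dBV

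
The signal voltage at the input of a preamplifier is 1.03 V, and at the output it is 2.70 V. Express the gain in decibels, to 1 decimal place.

8.4 dB

For a voltage ratio, dB = 20·log₁₀(V₂/V₁).
20·log₁₀(2.70/1.03) = 20·log₁₀(2.621) = 8.4 dB.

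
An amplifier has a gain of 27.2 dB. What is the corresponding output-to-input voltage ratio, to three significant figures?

Voltage ratio = 10^(dB/20).
10^(27.2/20) = 10^(1.360) = 22.9.

22.9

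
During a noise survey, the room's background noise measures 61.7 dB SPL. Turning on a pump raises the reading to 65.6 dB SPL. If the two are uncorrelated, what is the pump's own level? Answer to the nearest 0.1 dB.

Remove the background by subtracting linear intensities:
L_src = 10·log₁₀(10^(65.6/10) − 10^(61.7/10)) = 10·log₁₀(2152000) = 63.3 dB SPL.

63.3 dB SPL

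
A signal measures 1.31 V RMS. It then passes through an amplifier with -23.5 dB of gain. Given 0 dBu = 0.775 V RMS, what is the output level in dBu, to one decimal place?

Input level: 20·log₁₀(1.31/0.775) = 4.56 dBu.
Output: 4.56 − 23.5 = -18.9 dBu.

-18.9 dBu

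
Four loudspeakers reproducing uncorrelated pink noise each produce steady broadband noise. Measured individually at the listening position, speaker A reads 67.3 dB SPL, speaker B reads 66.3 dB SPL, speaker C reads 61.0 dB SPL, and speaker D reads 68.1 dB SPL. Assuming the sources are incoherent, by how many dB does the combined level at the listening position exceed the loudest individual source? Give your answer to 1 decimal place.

Incoherent sources sum as intensities:
L_total = 10·log₁₀(10^(67.3/10) + 10^(66.3/10) + 10^(61.0/10) + 10^(68.1/10)) = 72.39 dB SPL.
Excess over the loudest (68.1 dB): 72.39 − 68.1 = 4.3 dB.

4.3 dB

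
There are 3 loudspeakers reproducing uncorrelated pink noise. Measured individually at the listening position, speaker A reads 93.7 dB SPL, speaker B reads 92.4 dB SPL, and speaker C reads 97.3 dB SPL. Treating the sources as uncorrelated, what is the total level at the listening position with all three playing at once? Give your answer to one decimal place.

99.8 dB SPL

Incoherent sources sum as intensities:
L_total = 10·log₁₀(10^(93.7/10) + 10^(92.4/10) + 10^(97.3/10)) = 10·log₁₀(9452000000) = 99.8 dB SPL.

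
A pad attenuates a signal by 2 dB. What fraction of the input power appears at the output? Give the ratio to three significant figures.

Power ratio = 10^(dB/10).
10^(-2/10) = 10^(-0.2000) = 0.631.

0.631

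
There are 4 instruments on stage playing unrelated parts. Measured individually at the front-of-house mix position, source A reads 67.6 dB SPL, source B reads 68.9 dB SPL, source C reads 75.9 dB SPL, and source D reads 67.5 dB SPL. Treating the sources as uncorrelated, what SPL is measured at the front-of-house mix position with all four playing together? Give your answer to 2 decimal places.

77.64 dB SPL

Add the sources as powers (linear), then convert back to dB:
L_total = 10·log₁₀(10^(67.6/10) + 10^(68.9/10) + 10^(75.9/10) + 10^(67.5/10)) = 10·log₁₀(58040000) = 77.64 dB SPL.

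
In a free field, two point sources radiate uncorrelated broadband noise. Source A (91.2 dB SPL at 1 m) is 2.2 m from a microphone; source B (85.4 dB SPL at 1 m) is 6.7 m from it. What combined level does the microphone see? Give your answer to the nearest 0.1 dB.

At the listener: L_A = 91.2 − 20·log₁₀(2.2) = 84.35 dB; L_B = 85.4 − 20·log₁₀(6.7) = 68.88 dB.
Combined: 10·log₁₀(10^(84.35/10)+10^(68.88/10)) = 84.5 dB SPL.

84.5 dB SPL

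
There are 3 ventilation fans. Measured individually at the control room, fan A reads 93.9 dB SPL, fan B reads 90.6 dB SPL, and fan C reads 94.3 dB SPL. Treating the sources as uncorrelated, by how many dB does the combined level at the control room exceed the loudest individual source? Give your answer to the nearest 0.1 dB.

3.7 dB

Add the sources as powers (linear), then convert back to dB:
L_total = 10·log₁₀(10^(93.9/10) + 10^(90.6/10) + 10^(94.3/10)) = 97.99 dB SPL.
Excess over the loudest (94.3 dB): 97.99 − 94.3 = 3.7 dB.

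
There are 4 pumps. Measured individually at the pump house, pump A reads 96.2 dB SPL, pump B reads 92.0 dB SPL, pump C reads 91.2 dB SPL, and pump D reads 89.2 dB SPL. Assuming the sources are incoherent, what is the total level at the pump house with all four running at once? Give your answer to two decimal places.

98.98 dB SPL

Uncorrelated sources add in intensity (power), not in dB.
L_total = 10·log₁₀(10^(96.2/10) + 10^(92.0/10) + 10^(91.2/10) + 10^(89.2/10)) = 10·log₁₀(7904000000) = 98.98 dB SPL.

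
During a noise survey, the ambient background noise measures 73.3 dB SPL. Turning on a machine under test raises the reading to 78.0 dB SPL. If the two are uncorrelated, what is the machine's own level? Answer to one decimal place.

76.2 dB SPL

Background correction is a power subtraction:
L_src = 10·log₁₀(10^(78.0/10) − 10^(73.3/10)) = 10·log₁₀(41720000) = 76.2 dB SPL.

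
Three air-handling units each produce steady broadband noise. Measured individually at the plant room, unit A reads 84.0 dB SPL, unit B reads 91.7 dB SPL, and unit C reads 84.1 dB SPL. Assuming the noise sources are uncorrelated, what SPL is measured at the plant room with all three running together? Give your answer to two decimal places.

92.98 dB SPL

Uncorrelated sources add in intensity (power), not in dB.
L_total = 10·log₁₀(10^(84.0/10) + 10^(91.7/10) + 10^(84.1/10)) = 10·log₁₀(1987000000) = 92.98 dB SPL.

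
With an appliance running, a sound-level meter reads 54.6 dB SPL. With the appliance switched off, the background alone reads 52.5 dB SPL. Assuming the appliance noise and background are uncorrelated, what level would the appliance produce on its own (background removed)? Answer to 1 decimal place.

50.4 dB SPL

Remove the background by subtracting linear intensities:
L_src = 10·log₁₀(10^(54.6/10) − 10^(52.5/10)) = 10·log₁₀(110600) = 50.4 dB SPL.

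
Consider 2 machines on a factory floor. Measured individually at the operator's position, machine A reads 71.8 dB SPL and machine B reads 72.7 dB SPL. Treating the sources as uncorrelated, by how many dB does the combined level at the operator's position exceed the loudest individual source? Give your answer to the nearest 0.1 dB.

Incoherent sources sum as intensities:
L_total = 10·log₁₀(10^(71.8/10) + 10^(72.7/10)) = 75.28 dB SPL.
Excess over the loudest (72.7 dB): 75.28 − 72.7 = 2.6 dB.

2.6 dB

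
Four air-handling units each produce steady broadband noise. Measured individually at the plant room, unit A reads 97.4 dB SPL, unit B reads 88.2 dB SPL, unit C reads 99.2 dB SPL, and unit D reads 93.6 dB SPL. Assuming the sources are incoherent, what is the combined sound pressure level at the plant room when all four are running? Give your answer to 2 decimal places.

Add the sources as powers (linear), then convert back to dB:
L_total = 10·log₁₀(10^(97.4/10) + 10^(88.2/10) + 10^(99.2/10) + 10^(93.6/10)) = 10·log₁₀(16765000000) = 102.24 dB SPL.

102.24 dB SPL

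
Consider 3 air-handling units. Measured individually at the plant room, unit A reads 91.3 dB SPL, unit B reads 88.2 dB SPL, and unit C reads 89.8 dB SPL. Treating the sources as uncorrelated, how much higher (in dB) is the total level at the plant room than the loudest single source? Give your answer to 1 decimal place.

3.4 dB

Add the sources as powers (linear), then convert back to dB:
L_total = 10·log₁₀(10^(91.3/10) + 10^(88.2/10) + 10^(89.8/10)) = 94.72 dB SPL.
Excess over the loudest (91.3 dB): 94.72 − 91.3 = 3.4 dB.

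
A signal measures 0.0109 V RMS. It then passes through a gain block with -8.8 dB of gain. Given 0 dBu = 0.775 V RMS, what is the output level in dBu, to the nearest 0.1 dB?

-45.8 dBu

Input level: 20·log₁₀(0.0109/0.775) = -37.04 dBu.
Output: -37.04 − 8.8 = -45.8 dBu.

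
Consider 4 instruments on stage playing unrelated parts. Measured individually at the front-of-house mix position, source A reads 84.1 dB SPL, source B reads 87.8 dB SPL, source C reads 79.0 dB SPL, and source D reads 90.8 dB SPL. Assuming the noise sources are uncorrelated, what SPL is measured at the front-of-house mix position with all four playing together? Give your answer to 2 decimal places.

Uncorrelated sources add in intensity (power), not in dB.
L_total = 10·log₁₀(10^(84.1/10) + 10^(87.8/10) + 10^(79.0/10) + 10^(90.8/10)) = 10·log₁₀(2141000000) = 93.31 dB SPL.

93.31 dB SPL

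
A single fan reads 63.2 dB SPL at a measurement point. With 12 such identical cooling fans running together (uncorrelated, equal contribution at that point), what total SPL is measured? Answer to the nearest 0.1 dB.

74.0 dB SPL

12 equal incoherent sources raise the level by 10·log₁₀(12) = 10.79 dB.
L_total = 63.2 + 10.79 = 74.0 dB SPL.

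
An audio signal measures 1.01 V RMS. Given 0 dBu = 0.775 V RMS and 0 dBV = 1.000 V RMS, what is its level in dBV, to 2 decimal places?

+0.09 dBV

dBV = 20·log₁₀(V / 1.000 V).
20·log₁₀(1.01/1.000) = +0.09 dBV.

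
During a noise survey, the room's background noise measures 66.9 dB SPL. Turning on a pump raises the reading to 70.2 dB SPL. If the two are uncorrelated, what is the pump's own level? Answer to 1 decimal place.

67.5 dB SPL

Background correction is a power subtraction:
L_src = 10·log₁₀(10^(70.2/10) − 10^(66.9/10)) = 10·log₁₀(5573000) = 67.5 dB SPL.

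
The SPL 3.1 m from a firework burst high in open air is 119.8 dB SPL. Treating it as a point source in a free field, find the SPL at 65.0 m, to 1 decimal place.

93.4 dB SPL

For a point source in a free field, ΔL = −20·log₁₀(d₂/d₁).
ΔL = −20·log₁₀(65.0/3.1) = -26.43 dB, so L₂ = 119.8 + (-26.43) = 93.4 dB SPL.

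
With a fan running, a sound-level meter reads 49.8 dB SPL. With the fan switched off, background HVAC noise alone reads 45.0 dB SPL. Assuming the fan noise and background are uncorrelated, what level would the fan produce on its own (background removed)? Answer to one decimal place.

48.1 dB SPL

Background correction is a power subtraction:
L_src = 10·log₁₀(10^(49.8/10) − 10^(45.0/10)) = 10·log₁₀(63880) = 48.1 dB SPL.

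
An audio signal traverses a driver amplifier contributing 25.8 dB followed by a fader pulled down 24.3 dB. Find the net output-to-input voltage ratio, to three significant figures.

Net gain = 25.8 + (−24.3) = 1.5 dB.
Voltage ratio = 10^(1.5/20) = 1.19.

1.19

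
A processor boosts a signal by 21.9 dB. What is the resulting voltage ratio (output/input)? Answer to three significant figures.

12.4

Voltage ratio = 10^(dB/20).
10^(21.9/20) = 10^(1.095) = 12.4.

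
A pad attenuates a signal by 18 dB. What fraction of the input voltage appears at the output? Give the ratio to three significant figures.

0.126

Voltage ratio = 10^(dB/20).
10^(-18/20) = 10^(-0.9000) = 0.126.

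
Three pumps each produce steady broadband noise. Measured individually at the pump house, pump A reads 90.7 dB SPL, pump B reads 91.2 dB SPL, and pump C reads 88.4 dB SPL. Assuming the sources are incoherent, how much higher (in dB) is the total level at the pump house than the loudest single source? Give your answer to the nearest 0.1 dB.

3.8 dB

Add the sources as powers (linear), then convert back to dB:
L_total = 10·log₁₀(10^(90.7/10) + 10^(91.2/10) + 10^(88.4/10)) = 95.03 dB SPL.
Excess over the loudest (91.2 dB): 95.03 − 91.2 = 3.8 dB.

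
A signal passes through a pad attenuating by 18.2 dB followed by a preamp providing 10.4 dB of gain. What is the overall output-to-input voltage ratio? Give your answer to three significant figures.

Net gain = (−18.2) + 10.4 = -7.8 dB.
Voltage ratio = 10^(-7.8/20) = 0.407.

0.407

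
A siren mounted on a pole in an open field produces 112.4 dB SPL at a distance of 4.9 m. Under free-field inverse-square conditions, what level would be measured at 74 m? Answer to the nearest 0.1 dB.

88.8 dB SPL

Inverse-square spreading gives ΔL = −20·log₁₀(d₂/d₁).
ΔL = −20·log₁₀(74/4.9) = -23.58 dB, so L₂ = 112.4 + (-23.58) = 88.8 dB SPL.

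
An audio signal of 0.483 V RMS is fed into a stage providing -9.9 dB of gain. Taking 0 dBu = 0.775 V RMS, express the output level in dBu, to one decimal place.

Input level: 20·log₁₀(0.483/0.775) = -4.11 dBu.
Output: -4.11 − 9.9 = -14.0 dBu.

-14.0 dBu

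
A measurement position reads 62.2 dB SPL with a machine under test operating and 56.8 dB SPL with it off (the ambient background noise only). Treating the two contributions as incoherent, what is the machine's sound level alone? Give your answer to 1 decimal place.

Subtract intensities: L_src = 10·log₁₀(10^(L_total/10) − 10^(L_bg/10)).
L_src = 10·log₁₀(10^(62.2/10) − 10^(56.8/10)) = 10·log₁₀(1181000) = 60.7 dB SPL.

60.7 dB SPL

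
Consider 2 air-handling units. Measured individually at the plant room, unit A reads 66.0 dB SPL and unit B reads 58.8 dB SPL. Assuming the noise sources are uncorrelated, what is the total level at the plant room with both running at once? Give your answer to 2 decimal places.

Uncorrelated sources add in intensity (power), not in dB.
L_total = 10·log₁₀(10^(66.0/10) + 10^(58.8/10)) = 10·log₁₀(4740000) = 66.76 dB SPL.

66.76 dB SPL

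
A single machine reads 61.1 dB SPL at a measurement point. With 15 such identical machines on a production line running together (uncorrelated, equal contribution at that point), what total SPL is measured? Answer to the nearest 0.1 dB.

72.9 dB SPL

15 equal incoherent sources raise the level by 10·log₁₀(15) = 11.76 dB.
L_total = 61.1 + 11.76 = 72.9 dB SPL.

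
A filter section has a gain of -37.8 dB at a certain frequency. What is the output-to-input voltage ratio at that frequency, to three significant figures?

0.0129

Voltage ratio = 10^(dB/20).
10^(-37.8/20) = 10^(-1.890) = 0.0129.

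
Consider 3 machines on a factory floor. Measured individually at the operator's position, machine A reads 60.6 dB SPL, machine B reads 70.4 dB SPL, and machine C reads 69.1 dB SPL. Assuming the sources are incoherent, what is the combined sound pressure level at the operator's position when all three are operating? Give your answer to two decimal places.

73.06 dB SPL

Incoherent sources sum as intensities:
L_total = 10·log₁₀(10^(60.6/10) + 10^(70.4/10) + 10^(69.1/10)) = 10·log₁₀(20240000) = 73.06 dB SPL.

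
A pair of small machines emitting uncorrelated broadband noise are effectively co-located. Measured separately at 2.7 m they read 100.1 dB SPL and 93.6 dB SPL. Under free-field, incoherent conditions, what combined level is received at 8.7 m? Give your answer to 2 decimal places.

90.81 dB SPL

Combined at 2.7 m: 10·log₁₀(10^(100.1/10)+10^(93.6/10)) = 100.977 dB SPL.
Then apply −20·log₁₀(8.7/2.7) = -10.163 dB → 90.81 dB SPL.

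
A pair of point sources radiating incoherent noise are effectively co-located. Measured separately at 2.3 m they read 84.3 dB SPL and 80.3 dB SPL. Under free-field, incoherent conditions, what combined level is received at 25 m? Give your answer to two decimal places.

65.03 dB SPL

Combined at 2.3 m: 10·log₁₀(10^(84.3/10)+10^(80.3/10)) = 85.755 dB SPL.
Then apply −20·log₁₀(25/2.3) = -20.724 dB → 65.03 dB SPL.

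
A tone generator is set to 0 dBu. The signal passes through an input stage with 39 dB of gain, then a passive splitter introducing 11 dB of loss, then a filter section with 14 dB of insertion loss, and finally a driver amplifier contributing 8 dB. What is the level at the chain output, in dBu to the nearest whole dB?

+22 dBu

In dB, series stages simply add:
0 + 39 − 11 − 14 + 8 = +22 dBu.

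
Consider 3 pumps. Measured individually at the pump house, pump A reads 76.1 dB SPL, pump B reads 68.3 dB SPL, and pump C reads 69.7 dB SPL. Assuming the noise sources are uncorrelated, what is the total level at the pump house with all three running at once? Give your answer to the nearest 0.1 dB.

Add the sources as powers (linear), then convert back to dB:
L_total = 10·log₁₀(10^(76.1/10) + 10^(68.3/10) + 10^(69.7/10)) = 10·log₁₀(56830000) = 77.5 dB SPL.

77.5 dB SPL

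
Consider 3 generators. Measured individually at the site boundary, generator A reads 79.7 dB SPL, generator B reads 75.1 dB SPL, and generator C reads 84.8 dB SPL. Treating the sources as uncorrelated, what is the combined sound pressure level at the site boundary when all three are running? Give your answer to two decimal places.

86.31 dB SPL

Uncorrelated sources add in intensity (power), not in dB.
L_total = 10·log₁₀(10^(79.7/10) + 10^(75.1/10) + 10^(84.8/10)) = 10·log₁₀(427700000) = 86.31 dB SPL.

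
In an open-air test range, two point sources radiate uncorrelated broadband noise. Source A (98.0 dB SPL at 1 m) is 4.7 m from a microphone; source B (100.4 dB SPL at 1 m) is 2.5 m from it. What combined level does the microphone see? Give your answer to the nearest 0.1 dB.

At the listener: L_A = 98.0 − 20·log₁₀(4.7) = 84.56 dB; L_B = 100.4 − 20·log₁₀(2.5) = 92.44 dB.
Combined: 10·log₁₀(10^(84.56/10)+10^(92.44/10)) = 93.1 dB SPL.

93.1 dB SPL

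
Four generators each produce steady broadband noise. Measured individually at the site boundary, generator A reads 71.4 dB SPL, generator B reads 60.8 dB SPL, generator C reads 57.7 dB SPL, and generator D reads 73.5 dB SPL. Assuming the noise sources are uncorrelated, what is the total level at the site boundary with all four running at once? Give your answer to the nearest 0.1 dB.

Uncorrelated sources add in intensity (power), not in dB.
L_total = 10·log₁₀(10^(71.4/10) + 10^(60.8/10) + 10^(57.7/10) + 10^(73.5/10)) = 10·log₁₀(37980000) = 75.8 dB SPL.

75.8 dB SPL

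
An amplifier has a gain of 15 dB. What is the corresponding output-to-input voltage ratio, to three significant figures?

Voltage ratio = 10^(dB/20).
10^(15/20) = 10^(0.7500) = 5.62.

5.62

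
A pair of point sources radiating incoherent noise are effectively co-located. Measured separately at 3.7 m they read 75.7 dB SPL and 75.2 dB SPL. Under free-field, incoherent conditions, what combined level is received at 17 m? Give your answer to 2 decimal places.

Combined at 3.7 m: 10·log₁₀(10^(75.7/10)+10^(75.2/10)) = 78.467 dB SPL.
Then apply −20·log₁₀(17/3.7) = -13.245 dB → 65.22 dB SPL.

65.22 dB SPL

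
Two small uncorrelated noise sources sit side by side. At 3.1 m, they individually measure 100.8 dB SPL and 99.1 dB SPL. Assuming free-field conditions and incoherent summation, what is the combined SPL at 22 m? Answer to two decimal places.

86.02 dB SPL

Combined at 3.1 m: 10·log₁₀(10^(100.8/10)+10^(99.1/10)) = 103.043 dB SPL.
Then apply −20·log₁₀(22/3.1) = -17.021 dB → 86.02 dB SPL.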